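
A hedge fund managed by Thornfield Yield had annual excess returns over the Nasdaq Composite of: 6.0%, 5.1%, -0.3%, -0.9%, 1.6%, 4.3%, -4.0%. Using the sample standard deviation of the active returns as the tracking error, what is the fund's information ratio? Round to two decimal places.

0.46

r̄ = (6 + 5.1 − 0.3 − 0.9 + 1.6 + 4.3 − 4) / 7 = 11.80 / 7 = 1.6857%
Σ(r − r̄)² = (6 − 1.6857)² + (5.1 − 1.6857)² + (-0.3 − 1.6857)² + … = 80.0686
sample σ = √(80.0686 / 6) = √13.3448 = 3.6531%
IR = r̄ / tracking error = 1.6857 / 3.6531 = 0.4614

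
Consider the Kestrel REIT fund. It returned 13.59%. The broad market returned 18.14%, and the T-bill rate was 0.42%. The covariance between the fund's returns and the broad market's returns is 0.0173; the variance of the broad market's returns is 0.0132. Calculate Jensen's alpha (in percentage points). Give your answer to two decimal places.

-10.05

β = Cov / Var = 0.0173 / 0.0132 = 1.3106
E[R] = Rf + β(Rm − Rf) = 0.42% + 1.3106 × (18.14% − 0.42%) = 23.6438%
α = Rp − E[R] = 13.59% − 23.6438% = -10.0538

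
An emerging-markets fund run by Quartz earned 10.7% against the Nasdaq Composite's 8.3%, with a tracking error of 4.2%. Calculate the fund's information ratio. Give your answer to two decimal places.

IR = (Rp − Rb) / TE = (10.7% − 8.3%) / 4.2% = 2.40% / 4.2% = 0.5714

0.57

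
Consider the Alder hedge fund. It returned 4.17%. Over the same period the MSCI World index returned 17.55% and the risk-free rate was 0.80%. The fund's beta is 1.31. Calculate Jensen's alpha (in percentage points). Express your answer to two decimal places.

-18.57

CAPM expected return = Rf + β(Rm − Rf) = 0.80% + 1.31 × (17.55% − 0.80%) = 0.8 + 1.31 × 16.75 = 22.7425%
Jensen's α = Rp − E[R] = 4.17% − 22.7425% = -18.5725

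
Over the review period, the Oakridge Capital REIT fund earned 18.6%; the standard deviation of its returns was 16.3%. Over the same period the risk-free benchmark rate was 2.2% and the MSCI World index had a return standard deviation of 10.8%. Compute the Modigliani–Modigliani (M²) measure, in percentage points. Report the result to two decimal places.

13.07

Sharpe = (Rp − Rf) / σp = (18.6% − 2.2%) / 16.3% = 1.0061
M² = Rf + Sharpe × σm = 2.2% + 1.0061 × 10.8% = 13.0659%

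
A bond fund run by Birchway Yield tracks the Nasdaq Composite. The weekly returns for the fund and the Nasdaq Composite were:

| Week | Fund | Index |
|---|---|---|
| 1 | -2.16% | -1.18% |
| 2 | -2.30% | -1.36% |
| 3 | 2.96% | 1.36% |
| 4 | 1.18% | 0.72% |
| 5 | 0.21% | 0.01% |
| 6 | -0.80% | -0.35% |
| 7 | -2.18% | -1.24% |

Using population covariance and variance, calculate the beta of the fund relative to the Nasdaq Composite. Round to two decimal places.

r̄p = -0.4414%,  r̄m = -0.2914%
Cov = Σ(rp − r̄p)(rm − r̄m) / 7 = 1.8053
Var(rm) = Σ(rm − r̄m)² / 7 = 0.9537
β = Cov / Var = 1.8053 / 0.9537 = 1.8929

1.89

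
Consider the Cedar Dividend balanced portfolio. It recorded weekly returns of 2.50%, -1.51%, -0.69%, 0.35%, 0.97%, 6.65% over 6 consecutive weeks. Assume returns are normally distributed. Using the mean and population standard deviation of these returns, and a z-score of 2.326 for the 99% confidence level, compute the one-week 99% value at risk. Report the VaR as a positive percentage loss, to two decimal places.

r̄ = (2.5 − 1.51 − 0.69 + 0.35 + 0.97 + 6.65) / 6 = 1.3783%
Σ(r − r̄)² = (2.5 − 1.3783)² + (-1.51 − 1.3783)² + (-0.69 − 1.3783)² + … = 42.8933
σ = √[42.8933 / 6] = 2.6737%
VaR = −(r̄ − z·σ) = −(1.3783 − 2.326 × 2.6737) = −(-4.8407) = 4.8407%

4.84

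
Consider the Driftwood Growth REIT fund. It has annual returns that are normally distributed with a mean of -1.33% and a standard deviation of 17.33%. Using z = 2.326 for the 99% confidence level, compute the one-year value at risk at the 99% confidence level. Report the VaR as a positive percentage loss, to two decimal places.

VaR (as % loss) = −(μ − z·σ) = −(-1.33% − 2.326 × 17.33%) = −(-41.63958%) = 41.63958%

41.64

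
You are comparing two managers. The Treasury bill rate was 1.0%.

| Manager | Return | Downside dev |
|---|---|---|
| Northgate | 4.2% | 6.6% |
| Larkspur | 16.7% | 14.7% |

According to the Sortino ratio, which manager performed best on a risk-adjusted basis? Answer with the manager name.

Northgate: Sortino ratio = (4.2% − 1.0%) / 6.6% = 0.485
Larkspur: Sortino ratio = (16.7% − 1.0%) / 14.7% = 1.068
Highest: Larkspur (1.068).

Larkspur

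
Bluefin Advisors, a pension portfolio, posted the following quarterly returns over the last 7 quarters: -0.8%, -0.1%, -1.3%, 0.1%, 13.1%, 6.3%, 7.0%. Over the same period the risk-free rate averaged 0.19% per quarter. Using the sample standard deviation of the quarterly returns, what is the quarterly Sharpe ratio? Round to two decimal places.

r̄ = (-0.8 − 0.1 − 1.3 + 0.1 + 13.1 + 6.3 + 7) / 7 = 3.4714%
Sample σ = √[Σ(r − r̄)² / 6] = √[178.2943 / 6] = √29.7157 = 5.4512%
Sharpe = (r̄ − rf) / σ = (3.4714 − 0.19) / 5.4512 = 3.2814 / 5.4512 = 0.6020

0.60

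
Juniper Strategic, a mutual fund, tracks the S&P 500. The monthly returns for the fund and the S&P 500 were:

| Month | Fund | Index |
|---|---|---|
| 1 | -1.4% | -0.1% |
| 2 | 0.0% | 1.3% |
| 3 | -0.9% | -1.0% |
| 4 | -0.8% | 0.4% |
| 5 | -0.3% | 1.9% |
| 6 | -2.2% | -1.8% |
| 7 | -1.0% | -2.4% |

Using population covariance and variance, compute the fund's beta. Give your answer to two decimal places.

0.33

r̄p = -0.9429%,  r̄m = -0.2429%
Cov = Σ(rp − r̄p)(rm − r̄m) / 7 = 0.7010
Var(rm) = Σ(rm − r̄m)² / 7 = 2.1510
β = Cov / Var = 0.7010 / 2.1510 = 0.3259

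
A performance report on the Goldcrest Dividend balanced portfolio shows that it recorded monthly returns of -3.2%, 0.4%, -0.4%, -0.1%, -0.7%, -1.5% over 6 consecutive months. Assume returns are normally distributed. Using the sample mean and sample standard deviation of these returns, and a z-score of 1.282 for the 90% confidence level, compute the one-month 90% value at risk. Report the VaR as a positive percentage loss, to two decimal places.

2.57

r̄ = (-3.2 + 0.4 − 0.4 − 0.1 − 0.7 − 1.5) / 6 = -0.9167%
Sample std dev = √[8.2683 / 5] = 1.2859%
VaR = −(r̄ − z·σ) = −(-0.9167 − 1.282 × 1.2859) = −(-2.5652) = 2.5652%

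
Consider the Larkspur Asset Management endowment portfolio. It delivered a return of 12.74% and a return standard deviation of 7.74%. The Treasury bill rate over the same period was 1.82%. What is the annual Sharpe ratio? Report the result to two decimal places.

Sharpe = (Rp − Rf) / σp = (12.74% − 1.82%) / 7.74% = 10.92% / 7.74% = 1.4109

1.41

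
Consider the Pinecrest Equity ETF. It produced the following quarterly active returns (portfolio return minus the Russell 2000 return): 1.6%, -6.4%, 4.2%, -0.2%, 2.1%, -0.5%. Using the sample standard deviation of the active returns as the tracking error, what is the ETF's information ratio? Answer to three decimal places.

0.037

μ = (1.6 − 6.4 + 4.2 − 0.2 + 2.1 − 0.5) / 6 = 0.80 / 6 = 0.1333%
Σ(r − μ)² = (1.6 − 0.1333)² + (-6.4 − 0.1333)² + (4.2 − 0.1333)² + … = 65.7533
sample σ = √(65.7533 / 5) = √13.1507 = 3.6264%
IR = μ / tracking error = 0.1333 / 3.6264 = 0.0368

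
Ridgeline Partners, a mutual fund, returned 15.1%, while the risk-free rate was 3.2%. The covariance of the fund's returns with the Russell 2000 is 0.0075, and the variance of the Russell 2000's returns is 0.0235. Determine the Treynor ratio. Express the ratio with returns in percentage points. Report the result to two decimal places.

37.29

β = Cov / Var = 0.0075 / 0.0235 = 0.3191
Treynor = (Rp − Rf) / β = (15.1% − 3.2%) / 0.3191 = 11.90 / 0.3191 = 37.2924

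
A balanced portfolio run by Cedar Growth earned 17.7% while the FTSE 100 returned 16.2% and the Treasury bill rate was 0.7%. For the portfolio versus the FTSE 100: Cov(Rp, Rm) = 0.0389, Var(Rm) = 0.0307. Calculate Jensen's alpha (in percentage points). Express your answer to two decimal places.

-2.64

β = Cov / Var = 0.0389 / 0.0307 = 1.2671
E[R] = Rf + β(Rm − Rf) = 0.7% + 1.2671 × (16.2% − 0.7%) = 20.3401%
α = Rp − E[R] = 17.7% − 20.3401% = -2.6401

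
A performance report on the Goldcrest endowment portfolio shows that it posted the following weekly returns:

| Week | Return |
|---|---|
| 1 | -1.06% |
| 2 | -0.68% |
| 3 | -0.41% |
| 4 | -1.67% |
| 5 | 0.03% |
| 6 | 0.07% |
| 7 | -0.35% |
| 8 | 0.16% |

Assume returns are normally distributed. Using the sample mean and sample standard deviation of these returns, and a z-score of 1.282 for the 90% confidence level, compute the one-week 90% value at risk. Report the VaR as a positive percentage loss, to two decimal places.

μ = (-1.06 − 0.68 − 0.41 − 1.67 + 0.03 + 0.07 − 0.35 + 0.16) / 8 = -3.910 / 8 = -0.4888%
Sample std dev = √[2.7859 / 7] = 0.6309%
VaR = −(μ − z·σ) = −(-0.4888 − 1.282 × 0.6309) = −(-1.2976) = 1.2976%

1.30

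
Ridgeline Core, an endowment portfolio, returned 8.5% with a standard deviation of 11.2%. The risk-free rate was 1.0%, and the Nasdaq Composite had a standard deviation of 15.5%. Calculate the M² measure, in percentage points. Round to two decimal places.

Sharpe = (Rp − Rf) / σp = (8.5% − 1.0%) / 11.2% = 0.6696
M² = Rf + Sharpe × σm = 1.0% + 0.6696 × 15.5% = 11.3788%

11.38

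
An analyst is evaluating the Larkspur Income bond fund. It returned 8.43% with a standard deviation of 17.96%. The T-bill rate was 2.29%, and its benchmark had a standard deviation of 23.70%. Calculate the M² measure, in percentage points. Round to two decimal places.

Sharpe = (Rp − Rf) / σp = (8.43% − 2.29%) / 17.96% = 0.3419
M² = Rf + Sharpe × σm = 2.29% + 0.3419 × 23.70% = 10.3930%

10.39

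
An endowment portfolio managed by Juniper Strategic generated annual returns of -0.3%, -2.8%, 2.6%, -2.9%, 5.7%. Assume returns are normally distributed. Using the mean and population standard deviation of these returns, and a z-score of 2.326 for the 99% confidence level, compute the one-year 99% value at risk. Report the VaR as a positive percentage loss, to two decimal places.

Mean return μ = 2.30 / 5 = 0.4600%
Σ(r − μ)² = 54.5320; population σ = √(54.5320/5) = 3.3025%
VaR = −(μ − z·σ) = −(0.4600 − 2.326 × 3.3025) = −(-7.2216) = 7.2216%

7.22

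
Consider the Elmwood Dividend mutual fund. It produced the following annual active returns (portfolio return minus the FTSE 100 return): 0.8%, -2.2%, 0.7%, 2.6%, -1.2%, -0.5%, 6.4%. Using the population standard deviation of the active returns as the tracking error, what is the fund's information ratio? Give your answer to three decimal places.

Mean return r̄ = 6.60 / 7 = 0.9429%
Σ(r − r̄)² = 49.1571; population σ = √(49.1571/7) = 2.6500%
IR = r̄ / tracking error = 0.9429 / 2.6500 = 0.3558

0.356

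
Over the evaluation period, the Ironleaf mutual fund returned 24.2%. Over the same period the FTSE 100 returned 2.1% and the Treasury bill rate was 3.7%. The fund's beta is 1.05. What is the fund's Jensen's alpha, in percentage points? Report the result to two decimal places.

CAPM expected return = Rf + β(Rm − Rf) = 3.7% + 1.05 × (2.1% − 3.7%) = 3.7 + 1.05 × -1.60 = 2.0200%
Jensen's α = Rp − E[R] = 24.2% − 2.0200% = 22.1800

22.18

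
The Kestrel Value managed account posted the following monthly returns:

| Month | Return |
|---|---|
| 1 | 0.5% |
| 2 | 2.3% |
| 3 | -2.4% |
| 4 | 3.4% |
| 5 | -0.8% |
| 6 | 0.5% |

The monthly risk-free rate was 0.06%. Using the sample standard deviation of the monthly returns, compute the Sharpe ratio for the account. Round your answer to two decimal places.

0.25

r̄ = (0.5 + 2.3 − 2.4 + 3.4 − 0.8 + 0.5) / 6 = 0.5833%
Σ(r − r̄)² = (0.5 − 0.5833)² + (2.3 − 0.5833)² + (-2.4 − 0.5833)² + … = 21.7083
σ = √[21.7083 / 5] = 2.0837%
Sharpe = (r̄ − rf) / σ = (0.5833 − 0.06) / 2.0837 = 0.5233 / 2.0837 = 0.2511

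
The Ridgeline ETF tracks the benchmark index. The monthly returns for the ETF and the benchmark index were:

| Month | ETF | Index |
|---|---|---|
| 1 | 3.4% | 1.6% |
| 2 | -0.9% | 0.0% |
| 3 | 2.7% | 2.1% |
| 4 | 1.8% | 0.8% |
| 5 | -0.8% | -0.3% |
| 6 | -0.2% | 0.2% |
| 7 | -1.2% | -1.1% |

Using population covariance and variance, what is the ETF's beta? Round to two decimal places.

r̄p = 0.6857%,  r̄m = 0.4714%
Cov = Σ(rp − r̄p)(rm − r̄m) / 7 = 1.6867
Var(rm) = Σ(rm − r̄m)² / 7 = 1.0563
β = Cov / Var = 1.6867 / 1.0563 = 1.5968

1.60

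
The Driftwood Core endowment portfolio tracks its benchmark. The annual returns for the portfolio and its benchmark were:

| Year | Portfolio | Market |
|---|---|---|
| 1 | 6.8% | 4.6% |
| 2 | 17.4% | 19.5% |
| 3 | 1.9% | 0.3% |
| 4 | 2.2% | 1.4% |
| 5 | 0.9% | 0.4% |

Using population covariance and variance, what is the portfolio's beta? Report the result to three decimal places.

0.832

r̄p = 5.8400%,  r̄m = 5.2400%
Cov = Σ(rp − r̄p)(rm − r̄m) / 5 = 44.3164
Var(rm) = Σ(rm − r̄m)² / 5 = 53.2664
β = Cov / Var = 44.3164 / 53.2664 = 0.8320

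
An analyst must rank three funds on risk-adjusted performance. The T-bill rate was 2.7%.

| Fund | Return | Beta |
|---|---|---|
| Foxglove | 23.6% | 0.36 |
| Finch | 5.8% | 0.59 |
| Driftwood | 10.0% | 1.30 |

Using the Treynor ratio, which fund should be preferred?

Foxglove: Treynor = (23.6% − 2.7%) / 0.36 = 58.056
Finch: Treynor = (5.8% − 2.7%) / 0.59 = 5.254
Driftwood: Treynor = (10.0% − 2.7%) / 1.30 = 5.615
Highest: Foxglove (58.056).

Foxglove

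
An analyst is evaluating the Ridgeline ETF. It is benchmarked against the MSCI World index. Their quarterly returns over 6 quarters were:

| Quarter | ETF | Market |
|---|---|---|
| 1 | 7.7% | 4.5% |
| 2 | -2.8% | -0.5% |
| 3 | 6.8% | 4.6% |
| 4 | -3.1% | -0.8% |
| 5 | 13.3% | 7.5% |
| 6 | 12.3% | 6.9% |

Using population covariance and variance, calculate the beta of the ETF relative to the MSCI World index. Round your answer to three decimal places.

r̄p = 5.7000%,  r̄m = 3.7000%
Cov = Σ(rp − r̄p)(rm − r̄m) / 6 = 21.3150
Var(rm) = Σ(rm − r̄m)² / 6 = 10.6700
β = Cov / Var = 21.3150 / 10.6700 = 1.9977

1.998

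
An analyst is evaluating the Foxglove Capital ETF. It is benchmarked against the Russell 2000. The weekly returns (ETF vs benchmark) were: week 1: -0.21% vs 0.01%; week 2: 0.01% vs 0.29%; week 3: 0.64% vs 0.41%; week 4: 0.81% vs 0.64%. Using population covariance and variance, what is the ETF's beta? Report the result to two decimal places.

r̄p = 0.3125%,  r̄m = 0.3375%
Cov = Σ(rp − r̄p)(rm − r̄m) / 4 = 0.0899
Var(rm) = Σ(rm − r̄m)² / 4 = 0.0516
β = Cov / Var = 0.0899 / 0.0516 = 1.7422

1.74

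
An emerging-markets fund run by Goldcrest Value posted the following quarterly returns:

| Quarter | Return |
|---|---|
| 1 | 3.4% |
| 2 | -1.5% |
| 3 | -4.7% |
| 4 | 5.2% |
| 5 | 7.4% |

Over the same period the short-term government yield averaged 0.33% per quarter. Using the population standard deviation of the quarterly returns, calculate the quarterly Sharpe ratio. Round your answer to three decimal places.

μ = (3.4 − 1.5 − 4.7 + 5.2 + 7.4) / 5 = 9.80 / 5 = 1.9600%
Σ(r − μ)² = (3.4 − 1.9600)² + (-1.5 − 1.9600)² + (-4.7 − 1.9600)² + … = 98.4920
population σ = √(98.4920 / 5) = √19.6984 = 4.4383%
Sharpe = (μ − rf) / σ = (1.9600 − 0.33) / 4.4383 = 1.6300 / 4.4383 = 0.3673

0.367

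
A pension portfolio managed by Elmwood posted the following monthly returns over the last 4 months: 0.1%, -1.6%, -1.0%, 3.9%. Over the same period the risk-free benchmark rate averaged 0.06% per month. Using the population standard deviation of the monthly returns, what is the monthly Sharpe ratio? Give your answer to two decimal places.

μ = (0.1 − 1.6 − 1 + 3.9) / 4 = 1.40 / 4 = 0.3500%
Σ(r − μ)² = 18.2900; population σ = √(18.2900/4) = 2.1383%
Sharpe = (μ − rf) / σ = (0.3500 − 0.06) / 2.1383 = 0.2900 / 2.1383 = 0.1356

0.14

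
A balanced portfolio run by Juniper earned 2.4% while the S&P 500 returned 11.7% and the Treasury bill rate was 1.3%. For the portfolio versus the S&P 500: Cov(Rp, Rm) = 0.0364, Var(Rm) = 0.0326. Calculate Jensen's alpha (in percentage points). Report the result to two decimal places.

-10.51

β = Cov / Var = 0.0364 / 0.0326 = 1.1166
E[R] = Rf + β(Rm − Rf) = 1.3% + 1.1166 × (11.7% − 1.3%) = 12.9126%
α = Rp − E[R] = 2.4% − 12.9126% = -10.5126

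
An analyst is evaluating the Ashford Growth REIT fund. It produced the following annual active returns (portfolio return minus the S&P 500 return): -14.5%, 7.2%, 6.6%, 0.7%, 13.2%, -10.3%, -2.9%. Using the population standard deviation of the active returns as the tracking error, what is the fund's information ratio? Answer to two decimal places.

0.00

r̄ = (-14.5 + 7.2 + 6.6 + 0.7 + 13.2 − 10.3 − 2.9) / 7 = -0.00 / 7 = 0.0000%
Population std dev = √[594.8800 / 7] = 9.2186%
IR = r̄ / tracking error = 0.0000 / 9.2186 = 0.0000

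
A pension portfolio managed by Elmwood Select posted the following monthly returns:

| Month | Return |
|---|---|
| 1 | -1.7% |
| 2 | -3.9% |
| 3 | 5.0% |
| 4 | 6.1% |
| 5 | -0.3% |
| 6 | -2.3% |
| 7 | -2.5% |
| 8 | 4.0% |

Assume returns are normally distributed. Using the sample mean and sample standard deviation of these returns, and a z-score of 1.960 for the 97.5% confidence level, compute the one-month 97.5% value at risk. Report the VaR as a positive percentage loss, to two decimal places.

Mean return μ = 4.40 / 8 = 0.5500%
Σ(r − μ)² = 105.5200; sample σ = √(105.5200/7) = 3.8826%
VaR = −(μ − z·σ) = −(0.5500 − 1.960 × 3.8826) = −(-7.0599) = 7.0599%

7.06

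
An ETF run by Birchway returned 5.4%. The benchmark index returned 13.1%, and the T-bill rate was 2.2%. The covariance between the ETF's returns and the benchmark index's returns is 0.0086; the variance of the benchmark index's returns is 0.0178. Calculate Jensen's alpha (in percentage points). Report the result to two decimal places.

β = Cov / Var = 0.0086 / 0.0178 = 0.4831
E[R] = Rf + β(Rm − Rf) = 2.2% + 0.4831 × (13.1% − 2.2%) = 7.4658%
α = Rp − E[R] = 5.4% − 7.4658% = -2.0658

-2.07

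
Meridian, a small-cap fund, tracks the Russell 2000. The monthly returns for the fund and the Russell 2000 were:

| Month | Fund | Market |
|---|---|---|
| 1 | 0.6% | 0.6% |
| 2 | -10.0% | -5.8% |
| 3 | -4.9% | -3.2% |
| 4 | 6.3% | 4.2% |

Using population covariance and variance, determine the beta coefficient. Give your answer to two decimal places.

r̄p = -2.0000%,  r̄m = -1.0500%
Cov = Σ(rp − r̄p)(rm − r̄m) / 4 = 23.0250
Var(rm) = Σ(rm − r̄m)² / 4 = 14.3675
β = Cov / Var = 23.0250 / 14.3675 = 1.6026

1.60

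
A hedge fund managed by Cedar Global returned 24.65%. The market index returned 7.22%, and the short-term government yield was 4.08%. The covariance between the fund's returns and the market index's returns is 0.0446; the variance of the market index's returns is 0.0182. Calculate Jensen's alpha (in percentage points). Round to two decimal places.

12.88

β = Cov / Var = 0.0446 / 0.0182 = 2.4505
E[R] = Rf + β(Rm − Rf) = 4.08% + 2.4505 × (7.22% − 4.08%) = 11.7746%
α = Rp − E[R] = 24.65% − 11.7746% = 12.8754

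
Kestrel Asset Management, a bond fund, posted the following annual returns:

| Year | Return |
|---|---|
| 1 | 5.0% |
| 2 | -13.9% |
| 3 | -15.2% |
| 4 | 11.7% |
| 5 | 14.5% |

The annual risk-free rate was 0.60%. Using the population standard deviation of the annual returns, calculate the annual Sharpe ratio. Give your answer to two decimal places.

-0.01

r̄ = (5 − 13.9 − 15.2 + 11.7 + 14.5) / 5 = 2.10 / 5 = 0.4200%
Σ(r − r̄)² = (5 − 0.4200)² + (-13.9 − 0.4200)² + (-15.2 − 0.4200)² + … = 795.5080
σ = √[795.5080 / 5] = 12.6135%
Sharpe = (r̄ − rf) / σ = (0.4200 − 0.6) / 12.6135 = -0.1800 / 12.6135 = -0.0143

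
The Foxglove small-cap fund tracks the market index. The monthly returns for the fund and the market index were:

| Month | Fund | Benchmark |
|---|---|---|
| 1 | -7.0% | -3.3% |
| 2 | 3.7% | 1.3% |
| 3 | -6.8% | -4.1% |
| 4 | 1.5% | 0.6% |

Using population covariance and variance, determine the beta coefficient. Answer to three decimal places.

r̄p = -2.1500%,  r̄m = -1.3750%
Cov = Σ(rp − r̄p)(rm − r̄m) / 4 = 11.2163
Var(rm) = Σ(rm − r̄m)² / 4 = 5.5469
β = Cov / Var = 11.2163 / 5.5469 = 2.0221

2.022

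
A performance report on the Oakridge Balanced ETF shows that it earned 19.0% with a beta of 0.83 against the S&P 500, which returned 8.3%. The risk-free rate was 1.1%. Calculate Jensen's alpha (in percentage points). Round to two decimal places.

11.92

CAPM expected return = Rf + β(Rm − Rf) = 1.1% + 0.83 × (8.3% − 1.1%) = 1.1 + 0.83 × 7.20 = 7.0760%
Jensen's α = Rp − E[R] = 19.0% − 7.0760% = 11.9240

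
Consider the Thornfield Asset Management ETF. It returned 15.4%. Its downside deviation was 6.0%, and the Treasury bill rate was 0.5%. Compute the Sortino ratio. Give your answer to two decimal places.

Sortino = (Rp − Rf) / σd = (15.4% − 0.5%) / 6.0% = 14.90% / 6.0% = 2.4833

2.48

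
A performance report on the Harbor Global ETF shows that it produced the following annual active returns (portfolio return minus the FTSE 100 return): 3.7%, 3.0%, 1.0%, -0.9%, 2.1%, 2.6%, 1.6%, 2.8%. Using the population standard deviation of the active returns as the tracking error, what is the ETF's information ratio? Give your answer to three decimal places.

r̄ = (3.7 + 3 + 1 − 0.9 + 2.1 + 2.6 + 1.6 + 2.8) / 8 = 1.9875%
Population std dev = √[14.4688 / 8] = 1.3448%
IR = r̄ / tracking error = 1.9875 / 1.3448 = 1.4779

1.478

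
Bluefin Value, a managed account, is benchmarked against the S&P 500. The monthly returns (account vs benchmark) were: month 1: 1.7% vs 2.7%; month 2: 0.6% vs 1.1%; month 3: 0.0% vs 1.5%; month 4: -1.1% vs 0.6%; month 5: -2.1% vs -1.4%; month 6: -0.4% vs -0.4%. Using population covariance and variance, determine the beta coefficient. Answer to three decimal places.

r̄p = -0.2167%,  r̄m = 0.6833%
Cov = Σ(rp − r̄p)(rm − r̄m) / 6 = 1.4297
Var(rm) = Σ(rm − r̄m)² / 6 = 1.7381
β = Cov / Var = 1.4297 / 1.7381 = 0.8226

0.823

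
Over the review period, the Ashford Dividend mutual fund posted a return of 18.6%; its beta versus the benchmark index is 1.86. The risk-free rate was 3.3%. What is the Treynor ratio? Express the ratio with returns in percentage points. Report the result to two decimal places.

Treynor = (Rp − Rf) / β = (18.6% − 3.3%) / 1.86 = 15.30 / 1.86 = 8.2258

8.23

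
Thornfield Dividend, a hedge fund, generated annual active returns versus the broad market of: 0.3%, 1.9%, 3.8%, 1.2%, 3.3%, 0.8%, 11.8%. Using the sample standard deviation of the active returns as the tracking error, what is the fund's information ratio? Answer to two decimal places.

Mean return r̄ = 23.10 / 7 = 3.3000%
Sample σ = √[Σ(r − r̄)² / 6] = √[94.1200 / 6] = √15.6867 = 3.9606%
IR = r̄ / tracking error = 3.3000 / 3.9606 = 0.8332

0.83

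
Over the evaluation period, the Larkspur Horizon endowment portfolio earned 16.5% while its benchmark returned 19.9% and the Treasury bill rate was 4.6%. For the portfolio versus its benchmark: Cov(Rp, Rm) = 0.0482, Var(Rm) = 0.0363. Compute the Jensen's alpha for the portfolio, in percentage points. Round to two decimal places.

β = Cov / Var = 0.0482 / 0.0363 = 1.3278
E[R] = Rf + β(Rm − Rf) = 4.6% + 1.3278 × (19.9% − 4.6%) = 24.9153%
α = Rp − E[R] = 16.5% − 24.9153% = -8.4153

-8.42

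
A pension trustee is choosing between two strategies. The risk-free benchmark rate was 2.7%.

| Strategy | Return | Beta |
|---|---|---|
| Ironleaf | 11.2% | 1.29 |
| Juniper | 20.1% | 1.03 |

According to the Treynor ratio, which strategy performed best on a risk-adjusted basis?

Ironleaf: Treynor = (11.2% − 2.7%) / 1.29 = 6.589
Juniper: Treynor = (20.1% − 2.7%) / 1.03 = 16.893
Highest: Juniper (16.893).

Juniper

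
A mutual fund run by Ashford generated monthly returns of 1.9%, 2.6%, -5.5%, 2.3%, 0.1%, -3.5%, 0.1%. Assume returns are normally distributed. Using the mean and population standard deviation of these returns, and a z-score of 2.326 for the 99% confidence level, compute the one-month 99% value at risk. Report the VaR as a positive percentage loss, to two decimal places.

r̄ = (1.9 + 2.6 − 5.5 + 2.3 + 0.1 − 3.5 + 0.1) / 7 = -2.00 / 7 = -0.2857%
Population σ = √[Σ(r − r̄)² / 7] = √[57.6086 / 7] = √8.2298 = 2.8688%
VaR = −(r̄ − z·σ) = −(-0.2857 − 2.326 × 2.8688) = −(-6.9585) = 6.9585%

6.96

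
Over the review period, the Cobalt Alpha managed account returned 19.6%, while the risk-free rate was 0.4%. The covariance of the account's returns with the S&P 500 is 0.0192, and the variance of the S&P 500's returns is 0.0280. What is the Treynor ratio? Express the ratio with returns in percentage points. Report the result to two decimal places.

β = Cov / Var = 0.0192 / 0.0280 = 0.6857
Treynor = (Rp − Rf) / β = (19.6% − 0.4%) / 0.6857 = 19.20 / 0.6857 = 28.0006

28.00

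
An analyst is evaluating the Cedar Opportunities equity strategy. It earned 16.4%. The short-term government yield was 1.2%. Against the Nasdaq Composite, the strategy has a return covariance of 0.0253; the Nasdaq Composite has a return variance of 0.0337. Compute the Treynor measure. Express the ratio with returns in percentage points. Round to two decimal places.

20.25

β = Cov / Var = 0.0253 / 0.0337 = 0.7507
Treynor = (Rp − Rf) / β = (16.4% − 1.2%) / 0.7507 = 15.20 / 0.7507 = 20.2478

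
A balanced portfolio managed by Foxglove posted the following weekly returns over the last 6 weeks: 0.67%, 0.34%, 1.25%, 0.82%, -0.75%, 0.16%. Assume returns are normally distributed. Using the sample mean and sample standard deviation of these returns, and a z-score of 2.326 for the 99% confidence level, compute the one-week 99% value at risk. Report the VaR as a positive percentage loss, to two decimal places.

1.18

Mean return r̄ = 2.490 / 6 = 0.4150%
Sample std dev = √[2.3542 / 5] = 0.6862%
VaR = −(r̄ − z·σ) = −(0.4150 − 2.326 × 0.6862) = −(-1.1811) = 1.1811%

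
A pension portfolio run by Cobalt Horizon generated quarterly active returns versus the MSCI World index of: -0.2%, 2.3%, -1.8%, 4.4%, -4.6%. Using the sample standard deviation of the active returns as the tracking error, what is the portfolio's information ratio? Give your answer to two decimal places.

0.01

μ = (-0.2 + 2.3 − 1.8 + 4.4 − 4.6) / 5 = 0.10 / 5 = 0.0200%
Sample σ = √[Σ(r − μ)² / 4] = √[49.0880 / 4] = √12.2720 = 3.5031%
IR = μ / tracking error = 0.0200 / 3.5031 = 0.0057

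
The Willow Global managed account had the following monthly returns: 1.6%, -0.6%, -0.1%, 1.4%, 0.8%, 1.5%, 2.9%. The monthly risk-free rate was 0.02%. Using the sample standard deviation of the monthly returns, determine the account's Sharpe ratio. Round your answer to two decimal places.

0.90

μ = (1.6 − 0.6 − 0.1 + 1.4 + 0.8 + 1.5 + 2.9) / 7 = 7.50 / 7 = 1.0714%
Σ(r − μ)² = 8.1543; sample σ = √(8.1543/6) = 1.1658%
Sharpe = (μ − rf) / σ = (1.0714 − 0.02) / 1.1658 = 1.0514 / 1.1658 = 0.9019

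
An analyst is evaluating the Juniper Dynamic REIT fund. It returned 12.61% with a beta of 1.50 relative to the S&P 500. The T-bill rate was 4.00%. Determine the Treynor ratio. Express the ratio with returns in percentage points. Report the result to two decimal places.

Treynor = (Rp − Rf) / β = (12.61% − 4.00%) / 1.50 = 8.61 / 1.50 = 5.7400

5.74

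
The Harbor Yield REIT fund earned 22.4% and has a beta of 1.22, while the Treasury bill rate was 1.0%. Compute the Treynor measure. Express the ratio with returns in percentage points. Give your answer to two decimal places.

17.54

Treynor = (Rp − Rf) / β = (22.4% − 1.0%) / 1.22 = 21.40 / 1.22 = 17.5410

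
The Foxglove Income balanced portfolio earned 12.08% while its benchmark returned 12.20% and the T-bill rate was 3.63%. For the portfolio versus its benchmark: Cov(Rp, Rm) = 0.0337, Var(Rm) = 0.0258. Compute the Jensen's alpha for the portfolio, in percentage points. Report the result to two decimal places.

-2.74

β = Cov / Var = 0.0337 / 0.0258 = 1.3062
E[R] = Rf + β(Rm − Rf) = 3.63% + 1.3062 × (12.20% − 3.63%) = 14.8241%
α = Rp − E[R] = 12.08% − 14.8241% = -2.7441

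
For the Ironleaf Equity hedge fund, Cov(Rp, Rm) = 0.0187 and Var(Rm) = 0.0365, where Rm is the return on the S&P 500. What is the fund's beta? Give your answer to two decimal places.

β = Cov(Rp, Rm) / Var(Rm) = 0.0187 / 0.0365 = 0.5123

0.51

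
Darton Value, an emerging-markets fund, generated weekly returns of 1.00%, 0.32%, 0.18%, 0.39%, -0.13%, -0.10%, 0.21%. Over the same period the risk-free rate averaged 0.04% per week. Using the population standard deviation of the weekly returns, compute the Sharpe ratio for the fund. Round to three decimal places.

r̄ = (1 + 0.32 + 0.18 + 0.39 − 0.13 − 0.1 + 0.21) / 7 = 1.870 / 7 = 0.2671%
Σ(r − r̄)² = (1 − 0.2671)² + (0.32 − 0.2671)² + … = 0.8583
population σ = √(0.8583 / 7) = √0.1226 = 0.3501%
Sharpe = (r̄ − rf) / σ = (0.2671 − 0.04) / 0.3501 = 0.2271 / 0.3501 = 0.6487

0.649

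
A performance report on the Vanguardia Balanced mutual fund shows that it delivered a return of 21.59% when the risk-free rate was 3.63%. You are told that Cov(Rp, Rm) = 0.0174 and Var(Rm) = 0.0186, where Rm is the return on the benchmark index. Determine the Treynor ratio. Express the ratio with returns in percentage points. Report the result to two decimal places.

β = Cov / Var = 0.0174 / 0.0186 = 0.9355
Treynor = (Rp − Rf) / β = (21.59% − 3.63%) / 0.9355 = 17.96 / 0.9355 = 19.1983

19.20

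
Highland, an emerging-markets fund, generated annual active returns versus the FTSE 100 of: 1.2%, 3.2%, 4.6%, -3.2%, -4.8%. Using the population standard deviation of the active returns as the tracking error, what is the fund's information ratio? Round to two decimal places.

0.06

r̄ = (1.2 + 3.2 + 4.6 − 3.2 − 4.8) / 5 = 1.00 / 5 = 0.2000%
Σ(r − r̄)² = (1.2 − 0.2000)² + (3.2 − 0.2000)² + … = 65.9200
σ = √[65.9200 / 5] = 3.6310%
IR = r̄ / tracking error = 0.2000 / 3.6310 = 0.0551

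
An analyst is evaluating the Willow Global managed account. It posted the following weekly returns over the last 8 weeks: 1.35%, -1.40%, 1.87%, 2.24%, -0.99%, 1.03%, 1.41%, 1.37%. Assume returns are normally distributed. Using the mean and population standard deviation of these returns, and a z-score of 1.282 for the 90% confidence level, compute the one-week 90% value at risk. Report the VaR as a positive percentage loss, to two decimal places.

Mean return μ = 6.880 / 8 = 0.8600%
Population σ = √[Σ(r − μ)² / 8] = √[12.2862 / 8] = √1.5358 = 1.2393%
VaR = −(μ − z·σ) = −(0.8600 − 1.282 × 1.2393) = −(-0.7288) = 0.7288%

0.73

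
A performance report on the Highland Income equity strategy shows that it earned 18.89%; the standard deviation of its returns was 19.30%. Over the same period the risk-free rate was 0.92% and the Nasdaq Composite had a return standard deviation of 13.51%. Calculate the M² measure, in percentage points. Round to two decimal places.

Sharpe = (Rp − Rf) / σp = (18.89% − 0.92%) / 19.30% = 0.9311
M² = Rf + Sharpe × σm = 0.92% + 0.9311 × 13.51% = 13.4992%

13.50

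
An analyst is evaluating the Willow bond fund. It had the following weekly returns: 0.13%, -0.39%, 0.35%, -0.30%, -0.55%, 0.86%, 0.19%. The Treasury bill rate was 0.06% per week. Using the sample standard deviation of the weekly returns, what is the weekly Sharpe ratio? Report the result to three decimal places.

-0.038

Mean return μ = 0.290 / 7 = 0.0414%
Σ(r − μ)² = (0.13 − 0.0414)² + (-0.39 − 0.0414)² + (0.35 − 0.0414)² + … = 1.4477
sample σ = √(1.4477 / 6) = √0.2413 = 0.4912%
Sharpe = (μ − rf) / σ = (0.0414 − 0.06) / 0.4912 = -0.0186 / 0.4912 = -0.0379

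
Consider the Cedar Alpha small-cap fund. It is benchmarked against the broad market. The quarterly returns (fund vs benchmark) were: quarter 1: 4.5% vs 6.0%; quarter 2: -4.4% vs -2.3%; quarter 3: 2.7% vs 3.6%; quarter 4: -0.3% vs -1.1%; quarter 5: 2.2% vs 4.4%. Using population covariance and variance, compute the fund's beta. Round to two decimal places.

0.90

r̄p = 0.9400%,  r̄m = 2.1200%
Cov = Σ(rp − r̄p)(rm − r̄m) / 5 = 9.3772
Var(rm) = Σ(rm − r̄m)² / 5 = 10.4696
β = Cov / Var = 9.3772 / 10.4696 = 0.8957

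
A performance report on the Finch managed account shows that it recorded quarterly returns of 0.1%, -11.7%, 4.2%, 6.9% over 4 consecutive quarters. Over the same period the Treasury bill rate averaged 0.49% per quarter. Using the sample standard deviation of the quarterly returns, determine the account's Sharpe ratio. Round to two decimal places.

r̄ = (0.1 − 11.7 + 4.2 + 6.9) / 4 = -0.1250%
Sample σ = √[Σ(r − r̄)² / 3] = √[202.0875 / 3] = √67.3625 = 8.2075%
Sharpe = (r̄ − rf) / σ = (-0.1250 − 0.49) / 8.2075 = -0.6150 / 8.2075 = -0.0749

-0.07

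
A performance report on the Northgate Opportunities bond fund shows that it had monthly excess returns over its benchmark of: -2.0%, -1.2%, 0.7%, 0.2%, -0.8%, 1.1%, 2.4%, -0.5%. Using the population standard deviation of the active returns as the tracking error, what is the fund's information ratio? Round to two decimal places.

-0.01

Mean return r̄ = -0.10 / 8 = -0.0125%
Population std dev = √[13.8288 / 8] = 1.3148%
IR = r̄ / tracking error = -0.0125 / 1.3148 = -0.0095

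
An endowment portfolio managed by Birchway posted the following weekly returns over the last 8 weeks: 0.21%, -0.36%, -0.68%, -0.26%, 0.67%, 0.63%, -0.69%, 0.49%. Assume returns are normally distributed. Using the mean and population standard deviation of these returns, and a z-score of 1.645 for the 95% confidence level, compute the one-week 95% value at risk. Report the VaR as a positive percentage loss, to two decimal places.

0.87

r̄ = (0.21 − 0.36 − 0.68 − 0.26 + 0.67 + 0.63 − 0.69 + 0.49) / 8 = 0.0013%
Σ(r − r̄)² = 2.2657; population σ = √(2.2657/8) = 0.5322%
VaR = −(r̄ − z·σ) = −(0.0013 − 1.645 × 0.5322) = −(-0.8742) = 0.8742%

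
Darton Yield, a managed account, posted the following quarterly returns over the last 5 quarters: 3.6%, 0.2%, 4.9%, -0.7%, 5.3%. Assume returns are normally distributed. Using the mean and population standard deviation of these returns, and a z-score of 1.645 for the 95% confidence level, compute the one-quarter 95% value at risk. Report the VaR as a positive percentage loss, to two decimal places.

1.38

μ = (3.6 + 0.2 + 4.9 − 0.7 + 5.3) / 5 = 13.30 / 5 = 2.6600%
Population σ = √[Σ(r − μ)² / 5] = √[30.2120 / 5] = √6.0424 = 2.4581%
VaR = −(μ − z·σ) = −(2.6600 − 1.645 × 2.4581) = −(-1.3836) = 1.3836%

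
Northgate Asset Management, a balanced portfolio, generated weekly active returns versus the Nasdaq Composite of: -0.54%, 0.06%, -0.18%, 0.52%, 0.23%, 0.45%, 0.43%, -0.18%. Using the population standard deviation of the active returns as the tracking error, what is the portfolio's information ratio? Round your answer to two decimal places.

r̄ = (-0.54 + 0.06 − 0.18 + 0.52 + 0.23 + 0.45 + 0.43 − 0.18) / 8 = 0.790 / 8 = 0.0988%
Σ(r − r̄)² = 0.9927; population σ = √(0.9927/8) = 0.3523%
IR = r̄ / tracking error = 0.0988 / 0.3523 = 0.2804

0.28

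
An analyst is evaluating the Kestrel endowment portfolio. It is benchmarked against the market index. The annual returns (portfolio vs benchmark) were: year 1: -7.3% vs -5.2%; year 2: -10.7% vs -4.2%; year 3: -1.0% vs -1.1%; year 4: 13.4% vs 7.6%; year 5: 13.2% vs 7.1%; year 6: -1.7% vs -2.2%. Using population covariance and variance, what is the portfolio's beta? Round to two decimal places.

r̄p = 0.9833%,  r̄m = 0.3333%
Cov = Σ(rp − r̄p)(rm − r̄m) / 6 = 46.8889
Var(rm) = Σ(rm − r̄m)² / 6 = 26.3722
β = Cov / Var = 46.8889 / 26.3722 = 1.7780

1.78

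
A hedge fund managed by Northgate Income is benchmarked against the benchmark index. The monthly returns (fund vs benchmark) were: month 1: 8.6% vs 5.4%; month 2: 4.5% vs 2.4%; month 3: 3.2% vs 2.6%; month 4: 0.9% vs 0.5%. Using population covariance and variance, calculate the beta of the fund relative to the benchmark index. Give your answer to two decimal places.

r̄p = 4.3000%,  r̄m = 2.7250%
Cov = Σ(rp − r̄p)(rm − r̄m) / 4 = 4.7850
Var(rm) = Σ(rm − r̄m)² / 4 = 3.0569
β = Cov / Var = 4.7850 / 3.0569 = 1.5653

1.57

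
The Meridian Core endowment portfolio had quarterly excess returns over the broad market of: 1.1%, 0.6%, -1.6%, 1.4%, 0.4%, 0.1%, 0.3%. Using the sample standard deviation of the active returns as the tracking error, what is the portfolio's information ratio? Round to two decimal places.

0.34

μ = (1.1 + 0.6 − 1.6 + 1.4 + 0.4 + 0.1 + 0.3) / 7 = 0.3286%
Sample std dev = √[5.5943 / 6] = 0.9656%
IR = μ / tracking error = 0.3286 / 0.9656 = 0.3403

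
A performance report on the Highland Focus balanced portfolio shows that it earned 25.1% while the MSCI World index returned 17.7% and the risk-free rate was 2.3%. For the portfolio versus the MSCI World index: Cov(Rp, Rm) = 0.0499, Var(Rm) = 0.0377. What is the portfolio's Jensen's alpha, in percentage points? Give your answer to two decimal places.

β = Cov / Var = 0.0499 / 0.0377 = 1.3236
E[R] = Rf + β(Rm − Rf) = 2.3% + 1.3236 × (17.7% − 2.3%) = 22.6834%
α = Rp − E[R] = 25.1% − 22.6834% = 2.4166

2.42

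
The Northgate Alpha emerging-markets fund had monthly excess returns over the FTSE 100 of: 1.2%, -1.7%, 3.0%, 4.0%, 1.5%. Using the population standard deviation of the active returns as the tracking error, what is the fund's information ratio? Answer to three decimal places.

0.826

r̄ = (1.2 − 1.7 + 3 + 4 + 1.5) / 5 = 1.6000%
Σ(r − r̄)² = (1.2 − 1.6000)² + (-1.7 − 1.6000)² + (3 − 1.6000)² + … = 18.7800
σ = √[18.7800 / 5] = 1.9380%
IR = r̄ / tracking error = 1.6000 / 1.9380 = 0.8256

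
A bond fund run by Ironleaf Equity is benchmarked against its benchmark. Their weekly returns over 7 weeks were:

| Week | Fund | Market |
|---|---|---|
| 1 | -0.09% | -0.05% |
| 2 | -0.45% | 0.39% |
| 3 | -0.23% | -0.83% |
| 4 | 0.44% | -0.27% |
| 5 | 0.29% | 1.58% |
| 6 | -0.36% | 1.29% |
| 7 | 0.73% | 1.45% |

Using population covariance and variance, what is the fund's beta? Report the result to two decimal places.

0.15

r̄p = 0.0471%,  r̄m = 0.5086%
Cov = Σ(rp − r̄p)(rm − r̄m) / 7 = 0.1122
Var(rm) = Σ(rm − r̄m)² / 7 = 0.7670
β = Cov / Var = 0.1122 / 0.7670 = 0.1463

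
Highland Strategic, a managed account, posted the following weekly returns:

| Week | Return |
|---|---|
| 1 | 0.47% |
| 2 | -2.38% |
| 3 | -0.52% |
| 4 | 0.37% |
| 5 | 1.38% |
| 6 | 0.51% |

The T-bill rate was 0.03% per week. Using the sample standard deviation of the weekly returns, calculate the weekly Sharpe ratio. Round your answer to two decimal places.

-0.04

Mean return r̄ = -0.170 / 6 = -0.0283%
Sample std dev = √[8.4523 / 5] = 1.3002%
Sharpe = (r̄ − rf) / σ = (-0.0283 − 0.03) / 1.3002 = -0.0583 / 1.3002 = -0.0448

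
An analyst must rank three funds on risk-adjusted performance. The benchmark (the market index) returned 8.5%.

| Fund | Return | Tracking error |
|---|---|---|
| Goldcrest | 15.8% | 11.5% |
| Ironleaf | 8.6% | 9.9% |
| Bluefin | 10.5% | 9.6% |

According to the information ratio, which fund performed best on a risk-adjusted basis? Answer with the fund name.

Goldcrest: IR = (15.8% − 8.5%) / 11.5% = 0.635
Ironleaf: IR = (8.6% − 8.5%) / 9.9% = 0.010
Bluefin: IR = (10.5% − 8.5%) / 9.6% = 0.208
Highest: Goldcrest (0.635).

Goldcrest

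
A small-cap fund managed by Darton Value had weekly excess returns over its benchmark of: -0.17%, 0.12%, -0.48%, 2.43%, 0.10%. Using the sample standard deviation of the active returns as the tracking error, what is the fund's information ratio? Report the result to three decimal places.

0.345

r̄ = (-0.17 + 0.12 − 0.48 + 2.43 + 0.1) / 5 = 2.000 / 5 = 0.4000%
Σ(r − r̄)² = 5.3886; sample σ = √(5.3886/4) = 1.1607%
IR = r̄ / tracking error = 0.4000 / 1.1607 = 0.3446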